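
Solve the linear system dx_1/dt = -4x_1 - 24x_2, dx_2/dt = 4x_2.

Coefficient matrix A = [[-4, -24], [0, 4]].
Characteristic polynomial det(A - λI) = λ^2 - 16 = 0.
Eigenvalues λ = -4, 4.
For λ=-4: (A-λI) row 1 is [0, -24], so an eigenvector is (1, 0).
For λ=4: (A-λI) row 1 is [-8, -24], so an eigenvector is (3, -1).
General solution: K_1e^(-4t)(1,0) + K_2e^(4t)(3,-1).

x_1(t) = K_1e^(-4t) + 3K_2e^(4t), x_2(t) = -K_2e^(4t)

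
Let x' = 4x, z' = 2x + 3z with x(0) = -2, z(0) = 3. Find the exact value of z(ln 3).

-135

A = [[4,0],[2,3]]; eigenvalues λ = 3, 4.
Eigenvectors: (0,1) for λ=3, (-1,-2) for λ=4.
From the initial condition, c_1 = 7, c_2 = 2.
z(ln 3) = (7)(3^3)(1) + (2)(3^4)(-2) = -135.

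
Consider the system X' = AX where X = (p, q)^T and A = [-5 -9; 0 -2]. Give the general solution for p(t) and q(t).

p(t) = c_1e^(-5t) - 3c_2e^(-2t), q(t) = c_2e^(-2t)

Coefficient matrix A = [[-5, -9], [0, -2]].
Characteristic polynomial det(A - λI) = λ^2 + 7λ + 10 = 0.
Eigenvalues λ = -5, -2.
For λ=-5: (A-λI) row 1 is [0, -9], so an eigenvector is (1, 0).
For λ=-2: (A-λI) row 1 is [-3, -9], so an eigenvector is (-3, 1).
General solution: c_1e^(-5t)(1,0) + c_2e^(-2t)(-3,1).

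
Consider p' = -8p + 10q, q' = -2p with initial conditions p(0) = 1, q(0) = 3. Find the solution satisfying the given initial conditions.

Coefficient matrix A = [[-8, 10], [-2, 0]].
Characteristic polynomial det(A - λI) = λ^2 + 8λ + 20 = 0.
Eigenvalues λ = -4 ± 2i (complex conjugate pair).
For λ=-4+2i: an eigenvector is (2,1) - i(1,0) = (2 - i, 1).
A real fundamental pair from Re and Im of e^((-4+2i)t)v: X_1 = e^(-4t)(cos(2t)·(2,1) + sin(2t)·(1,0)), X_2 = e^(-4t)(sin(2t)·(2,1) - cos(2t)·(1,0)).
General solution: K_1X_1 + K_2X_2.
Applying p(0)=1, q(0)=3 gives K_1=3, K_2=5.

p(t) = 13e^(-4t)sin(2t) + e^(-4t)cos(2t), q(t) = 5e^(-4t)sin(2t) + 3e^(-4t)cos(2t)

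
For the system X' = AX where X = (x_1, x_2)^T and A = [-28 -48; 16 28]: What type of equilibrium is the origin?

saddle

A = [[-28,-48],[16,28]]; det(A-λI) = λ^2 - 16.
λ = -4, 4: opposite signs.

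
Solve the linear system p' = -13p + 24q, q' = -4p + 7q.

p(t) = 3C_1e^(-5t) + 2C_2e^(-t), q(t) = C_1e^(-5t) + C_2e^(-t)

Coefficient matrix A = [[-13, 24], [-4, 7]].
Characteristic polynomial det(A - λI) = λ^2 + 6λ + 5 = 0.
Eigenvalues λ = -5, -1.
For λ=-5: (A-λI) row 1 is [-8, 24], so an eigenvector is (3, 1).
For λ=-1: (A-λI) row 1 is [-12, 24], so an eigenvector is (2, 1).
General solution: C_1e^(-5t)(3,1) + C_2e^(-t)(2,1).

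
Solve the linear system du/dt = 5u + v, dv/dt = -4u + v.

u(t) = C_1e^(3t) + C_2te^(3t) + 2C_2e^(3t), v(t) = -2C_1e^(3t) - 2C_2te^(3t) - 3C_2e^(3t)

Coefficient matrix A = [[5, 1], [-4, 1]].
Characteristic polynomial det(A - λI) = λ^2 - 6λ + 9 = 0.
Single eigenvalue λ = 3 with algebraic multiplicity 2.
Eigenvector v = (1,-2); generalized eigenvector w with (A-λI)w=v is (2,-3).
General solution: e^(3t)[C_1·v + C_2·(t·v + w)].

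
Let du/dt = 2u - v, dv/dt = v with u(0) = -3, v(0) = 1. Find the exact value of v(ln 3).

A = [[2,-1],[0,1]]; eigenvalues λ = 2, 1.
Eigenvectors: (-1,0) for λ=2, (1,1) for λ=1.
From the initial condition, c_1 = 4, c_2 = 1.
v(ln 3) = (4)(3^2)(0) + (1)(3^1)(1) = 3.

3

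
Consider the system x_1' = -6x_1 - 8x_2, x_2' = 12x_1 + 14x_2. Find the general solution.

x_1(t) = -2C_1e^(6t) - C_2e^(2t), x_2(t) = 3C_1e^(6t) + C_2e^(2t)

Coefficient matrix A = [[-6, -8], [12, 14]].
Characteristic polynomial det(A - λI) = λ^2 - 8λ + 12 = 0.
Eigenvalues λ = 6, 2.
For λ=6: (A-λI) row 1 is [-12, -8], so an eigenvector is (-2, 3).
For λ=2: (A-λI) row 1 is [-8, -8], so an eigenvector is (-1, 1).
General solution: C_1e^(6t)(-2,3) + C_2e^(2t)(-1,1).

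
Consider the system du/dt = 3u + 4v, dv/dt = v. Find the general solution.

u(t) = C_1e^(3t) - 2C_2e^(t), v(t) = C_2e^(t)

Coefficient matrix A = [[3, 4], [0, 1]].
Characteristic polynomial det(A - λI) = λ^2 - 4λ + 3 = 0.
Eigenvalues λ = 3, 1.
For λ=3: (A-λI) row 1 is [0, 4], so an eigenvector is (1, 0).
For λ=1: (A-λI) row 1 is [2, 4], so an eigenvector is (-2, 1).
General solution: C_1e^(3t)(1,0) + C_2e^(t)(-2,1).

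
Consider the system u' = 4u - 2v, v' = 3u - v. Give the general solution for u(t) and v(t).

Coefficient matrix A = [[4, -2], [3, -1]].
Characteristic polynomial det(A - λI) = λ^2 - 3λ + 2 = 0.
Eigenvalues λ = 1, 2.
For λ=1: (A-λI) row 1 is [3, -2], so an eigenvector is (-2, -3).
For λ=2: (A-λI) row 1 is [2, -2], so an eigenvector is (1, 1).
General solution: K_1e^(t)(-2,-3) + K_2e^(2t)(1,1).

u(t) = -2K_1e^(t) + K_2e^(2t), v(t) = -3K_1e^(t) + K_2e^(2t)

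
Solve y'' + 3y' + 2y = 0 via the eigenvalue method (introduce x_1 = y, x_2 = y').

Let x_1 = y, x_2 = y'. Then x_1' = x_2 and x_2' = -2x_1 - 3x_2.
A = [[0,1],[-2,-3]]; det(A-λI) = λ^2 + 3λ + 2.
Eigenvalues λ = -1, -2 with eigenvectors (1,-1), (1,-2).

y(t) = K_1e^(-t) + K_2e^(-2t)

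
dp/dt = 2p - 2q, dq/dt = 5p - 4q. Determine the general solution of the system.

Coefficient matrix A = [[2, -2], [5, -4]].
Characteristic polynomial det(A - λI) = λ^2 + 2λ + 2 = 0.
Eigenvalues λ = -1 ± i (complex conjugate pair).
For λ=-1+i: an eigenvector is (1,1) - i(1,2) = (1 - i, 1 - 2i).
A real fundamental pair from Re and Im of e^((-1+i)t)v: X_1 = e^(-t)(cos(t)·(1,1) + sin(t)·(1,2)), X_2 = e^(-t)(sin(t)·(1,1) - cos(t)·(1,2)).
General solution: C_1X_1 + C_2X_2.

p(t) = C_1e^(-t)sin(t) + C_1e^(-t)cos(t) + C_2e^(-t)sin(t) - C_2e^(-t)cos(t), q(t) = 2C_1e^(-t)sin(t) + C_1e^(-t)cos(t) + C_2e^(-t)sin(t) - 2C_2e^(-t)cos(t)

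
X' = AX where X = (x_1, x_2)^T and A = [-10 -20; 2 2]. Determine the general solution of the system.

Coefficient matrix A = [[-10, -20], [2, 2]].
Characteristic polynomial det(A - λI) = λ^2 + 8λ + 20 = 0.
Eigenvalues λ = -4 ± 2i (complex conjugate pair).
For λ=-4+2i: an eigenvector is (1,0) - i(-3,1) = (1 + 3i, 0 - i).
A real fundamental pair from Re and Im of e^((-4+2i)t)v: X_1 = e^(-4t)(cos(2t)·(1,0) + sin(2t)·(-3,1)), X_2 = e^(-4t)(sin(2t)·(1,0) - cos(2t)·(-3,1)).
General solution: c_1X_1 + c_2X_2.

x_1(t) = -3c_1e^(-4t)sin(2t) + c_1e^(-4t)cos(2t) + c_2e^(-4t)sin(2t) + 3c_2e^(-4t)cos(2t), x_2(t) = c_1e^(-4t)sin(2t) - c_2e^(-4t)cos(2t)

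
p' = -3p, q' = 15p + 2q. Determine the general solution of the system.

p(t) = c_1e^(-3t), q(t) = -3c_1e^(-3t) + c_2e^(2t)

Coefficient matrix A = [[-3, 0], [15, 2]].
Characteristic polynomial det(A - λI) = λ^2 + λ - 6 = 0.
Eigenvalues λ = -3, 2.
For λ=-3: (A-λI) row 2 is [15, 5], so an eigenvector is (1, -3).
For λ=2: (A-λI) row 1 is [-5, 0], so an eigenvector is (0, 1).
General solution: c_1e^(-3t)(1,-3) + c_2e^(2t)(0,1).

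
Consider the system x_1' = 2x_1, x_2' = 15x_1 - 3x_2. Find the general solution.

Coefficient matrix A = [[2, 0], [15, -3]].
Characteristic polynomial det(A - λI) = λ^2 + λ - 6 = 0.
Eigenvalues λ = 2, -3.
For λ=2: (A-λI) row 2 is [15, -5], so an eigenvector is (-1, -3).
For λ=-3: (A-λI) row 1 is [5, 0], so an eigenvector is (0, 1).
General solution: c_1e^(2t)(-1,-3) + c_2e^(-3t)(0,1).

x_1(t) = -c_1e^(2t), x_2(t) = -3c_1e^(2t) + c_2e^(-3t)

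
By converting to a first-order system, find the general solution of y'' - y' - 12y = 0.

Let x_1 = y, x_2 = y'. Then x_1' = x_2 and x_2' = 12x_1 + x_2.
A = [[0,1],[12,1]]; det(A-λI) = λ^2 - λ - 12.
Eigenvalues λ = -3, 4 with eigenvectors (1,-3), (1,4).

y(t) = K_1e^(-3t) + K_2e^(4t)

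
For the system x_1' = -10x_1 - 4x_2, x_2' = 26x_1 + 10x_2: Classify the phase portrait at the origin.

A = [[-10,-4],[26,10]]; det(A-λI) = λ^2 + 4.
λ = 0 ± 2i: zero real part.

center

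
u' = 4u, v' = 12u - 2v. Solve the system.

Coefficient matrix A = [[4, 0], [12, -2]].
Characteristic polynomial det(A - λI) = λ^2 - 2λ - 8 = 0.
Eigenvalues λ = 4, -2.
For λ=4: (A-λI) row 2 is [12, -6], so an eigenvector is (-1, -2).
For λ=-2: (A-λI) row 1 is [6, 0], so an eigenvector is (0, 1).
General solution: c_1e^(4t)(-1,-2) + c_2e^(-2t)(0,1).

u(t) = -c_1e^(4t), v(t) = -2c_1e^(4t) + c_2e^(-2t)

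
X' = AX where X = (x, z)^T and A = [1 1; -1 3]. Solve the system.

x(t) = c_1e^(2t) + c_2te^(2t) + 2c_2e^(2t), z(t) = c_1e^(2t) + c_2te^(2t) + 3c_2e^(2t)

Coefficient matrix A = [[1, 1], [-1, 3]].
Characteristic polynomial det(A - λI) = λ^2 - 4λ + 4 = 0.
Single eigenvalue λ = 2 with algebraic multiplicity 2.
Eigenvector v = (1,1); generalized eigenvector w with (A-λI)w=v is (2,3).
General solution: e^(2t)[c_1·v + c_2·(t·v + w)].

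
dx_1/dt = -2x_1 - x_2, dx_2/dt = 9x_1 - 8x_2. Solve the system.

Coefficient matrix A = [[-2, -1], [9, -8]].
Characteristic polynomial det(A - λI) = λ^2 + 10λ + 25 = 0.
Single eigenvalue λ = -5 with algebraic multiplicity 2.
Eigenvector v = (-1,-3); generalized eigenvector w with (A-λI)w=v is (0,1).
General solution: e^(-5t)[C_1·v + C_2·(t·v + w)].

x_1(t) = -C_1e^(-5t) - C_2te^(-5t), x_2(t) = -3C_1e^(-5t) - 3C_2te^(-5t) + C_2e^(-5t)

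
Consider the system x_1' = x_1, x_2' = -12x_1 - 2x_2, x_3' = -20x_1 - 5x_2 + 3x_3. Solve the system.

x_1(t) = C_2e^(t), x_2(t) = C_1e^(-2t) - 4C_2e^(t), x_3(t) = C_1e^(-2t) + C_3e^(3t)

Coefficient matrix A = [[1, 0, 0], [-12, -2, 0], [-20, -5, 3]].
det(A - λI) = 0 gives eigenvalues λ = -2, 1, 3.
For λ=-2: eigenvector (0,1,1).
For λ=1: eigenvector (1,-4,0).
For λ=3: eigenvector (0,0,1).
General solution: C_1e^(-2t)(0,1,1) + C_2e^(t)(1,-4,0) + C_3e^(3t)(0,0,1).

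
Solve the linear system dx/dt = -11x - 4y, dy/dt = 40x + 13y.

Coefficient matrix A = [[-11, -4], [40, 13]].
Characteristic polynomial det(A - λI) = λ^2 - 2λ + 17 = 0.
Eigenvalues λ = 1 ± 4i (complex conjugate pair).
For λ=1+4i: an eigenvector is (-1,3) - i(0,-1) = (-1, 3 + i).
A real fundamental pair from Re and Im of e^((1+4i)t)v: X_1 = e^(t)(cos(4t)·(-1,3) + sin(4t)·(0,-1)), X_2 = e^(t)(sin(4t)·(-1,3) - cos(4t)·(0,-1)).
General solution: K_1X_1 + K_2X_2.

x(t) = -K_1e^(t)cos(4t) - K_2e^(t)sin(4t), y(t) = -K_1e^(t)sin(4t) + 3K_1e^(t)cos(4t) + 3K_2e^(t)sin(4t) + K_2e^(t)cos(4t)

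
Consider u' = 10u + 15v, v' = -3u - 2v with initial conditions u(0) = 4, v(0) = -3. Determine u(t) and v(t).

Coefficient matrix A = [[10, 15], [-3, -2]].
Characteristic polynomial det(A - λI) = λ^2 - 8λ + 25 = 0.
Eigenvalues λ = 4 ± 3i (complex conjugate pair).
For λ=4+3i: an eigenvector is (2,-1) - i(-1,0) = (2 + i, -1).
A real fundamental pair from Re and Im of e^((4+3i)t)v: X_1 = e^(4t)(cos(3t)·(2,-1) + sin(3t)·(-1,0)), X_2 = e^(4t)(sin(3t)·(2,-1) - cos(3t)·(-1,0)).
General solution: c_1X_1 + c_2X_2.
Applying u(0)=4, v(0)=-3 gives c_1=3, c_2=-2.

u(t) = -7e^(4t)sin(3t) + 4e^(4t)cos(3t), v(t) = 2e^(4t)sin(3t) - 3e^(4t)cos(3t)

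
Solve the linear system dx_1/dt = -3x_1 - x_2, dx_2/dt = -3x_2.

x_1(t) = -K_1e^(-3t) - K_2te^(-3t) + 3K_2e^(-3t), x_2(t) = K_2e^(-3t)

Coefficient matrix A = [[-3, -1], [0, -3]].
Characteristic polynomial det(A - λI) = λ^2 + 6λ + 9 = 0.
Single eigenvalue λ = -3 with algebraic multiplicity 2.
Eigenvector v = (-1,0); generalized eigenvector w with (A-λI)w=v is (3,1).
General solution: e^(-3t)[K_1·v + K_2·(t·v + w)].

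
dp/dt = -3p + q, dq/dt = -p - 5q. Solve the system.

p(t) = C_1e^(-4t) + C_2te^(-4t) + 3C_2e^(-4t), q(t) = -C_1e^(-4t) - C_2te^(-4t) - 2C_2e^(-4t)

Coefficient matrix A = [[-3, 1], [-1, -5]].
Characteristic polynomial det(A - λI) = λ^2 + 8λ + 16 = 0.
Single eigenvalue λ = -4 with algebraic multiplicity 2.
Eigenvector v = (1,-1); generalized eigenvector w with (A-λI)w=v is (3,-2).
General solution: e^(-4t)[C_1·v + C_2·(t·v + w)].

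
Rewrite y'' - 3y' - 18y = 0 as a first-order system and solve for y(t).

Let x_1 = y, x_2 = y'. Then x_1' = x_2 and x_2' = 18x_1 + 3x_2.
A = [[0,1],[18,3]]; det(A-λI) = λ^2 - 3λ - 18.
Eigenvalues λ = 6, -3 with eigenvectors (1,6), (1,-3).

y(t) = c_1e^(6t) + c_2e^(-3t)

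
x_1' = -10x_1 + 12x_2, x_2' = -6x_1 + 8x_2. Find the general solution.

Coefficient matrix A = [[-10, 12], [-6, 8]].
Characteristic polynomial det(A - λI) = λ^2 + 2λ - 8 = 0.
Eigenvalues λ = -4, 2.
For λ=-4: (A-λI) row 1 is [-6, 12], so an eigenvector is (-2, -1).
For λ=2: (A-λI) row 1 is [-12, 12], so an eigenvector is (-1, -1).
General solution: c_1e^(-4t)(-2,-1) + c_2e^(2t)(-1,-1).

x_1(t) = -2c_1e^(-4t) - c_2e^(2t), x_2(t) = -c_1e^(-4t) - c_2e^(2t)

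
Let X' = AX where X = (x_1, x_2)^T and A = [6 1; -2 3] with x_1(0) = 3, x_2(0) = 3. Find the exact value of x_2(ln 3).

A = [[6,1],[-2,3]]; eigenvalues λ = 4, 5.
Eigenvectors: (-1,2) for λ=4, (-1,1) for λ=5.
From the initial condition, c_1 = 6, c_2 = -9.
x_2(ln 3) = (6)(3^4)(2) + (-9)(3^5)(1) = -1215.

-1215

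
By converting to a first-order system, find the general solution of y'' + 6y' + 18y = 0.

y(t) = c_1e^(-3t)cos(3t) + c_2e^(-3t)sin(3t)

Let x_1 = y, x_2 = y'. Then x_1' = x_2 and x_2' = -18x_1 - 6x_2.
A = [[0,1],[-18,-6]]; det(A-λI) = λ^2 + 6λ + 18.
Eigenvalues λ = -3 ± 3i.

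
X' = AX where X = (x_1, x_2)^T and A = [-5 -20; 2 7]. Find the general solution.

Coefficient matrix A = [[-5, -20], [2, 7]].
Characteristic polynomial det(A - λI) = λ^2 - 2λ + 5 = 0.
Eigenvalues λ = 1 ± 2i (complex conjugate pair).
For λ=1+2i: an eigenvector is (3,-1) - i(1,0) = (3 - i, -1).
A real fundamental pair from Re and Im of e^((1+2i)t)v: X_1 = e^(t)(cos(2t)·(3,-1) + sin(2t)·(1,0)), X_2 = e^(t)(sin(2t)·(3,-1) - cos(2t)·(1,0)).
General solution: c_1X_1 + c_2X_2.

x_1(t) = c_1e^(t)sin(2t) + 3c_1e^(t)cos(2t) + 3c_2e^(t)sin(2t) - c_2e^(t)cos(2t), x_2(t) = -c_1e^(t)cos(2t) - c_2e^(t)sin(2t)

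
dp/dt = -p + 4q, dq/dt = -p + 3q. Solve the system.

Coefficient matrix A = [[-1, 4], [-1, 3]].
Characteristic polynomial det(A - λI) = λ^2 - 2λ + 1 = 0.
Single eigenvalue λ = 1 with algebraic multiplicity 2.
Eigenvector v = (-2,-1); generalized eigenvector w with (A-λI)w=v is (-1,-1).
General solution: e^(t)[c_1·v + c_2·(t·v + w)].

p(t) = -2c_1e^(t) - 2c_2te^(t) - c_2e^(t), q(t) = -c_1e^(t) - c_2te^(t) - c_2e^(t)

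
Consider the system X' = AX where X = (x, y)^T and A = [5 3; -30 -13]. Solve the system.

x(t) = -C_1e^(-4t)sin(3t) + C_2e^(-4t)cos(3t), y(t) = 3C_1e^(-4t)sin(3t) - C_1e^(-4t)cos(3t) - C_2e^(-4t)sin(3t) - 3C_2e^(-4t)cos(3t)

Coefficient matrix A = [[5, 3], [-30, -13]].
Characteristic polynomial det(A - λI) = λ^2 + 8λ + 25 = 0.
Eigenvalues λ = -4 ± 3i (complex conjugate pair).
For λ=-4+3i: an eigenvector is (0,-1) - i(-1,3) = (0 + i, -1 - 3i).
A real fundamental pair from Re and Im of e^((-4+3i)t)v: X_1 = e^(-4t)(cos(3t)·(0,-1) + sin(3t)·(-1,3)), X_2 = e^(-4t)(sin(3t)·(0,-1) - cos(3t)·(-1,3)).
General solution: C_1X_1 + C_2X_2.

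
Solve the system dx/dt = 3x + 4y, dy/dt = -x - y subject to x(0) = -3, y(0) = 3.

x(t) = 6te^(t) - 3e^(t), y(t) = -3te^(t) + 3e^(t)

Coefficient matrix A = [[3, 4], [-1, -1]].
Characteristic polynomial det(A - λI) = λ^2 - 2λ + 1 = 0.
Single eigenvalue λ = 1 with algebraic multiplicity 2.
Eigenvector v = (-2,1); generalized eigenvector w with (A-λI)w=v is (3,-2).
General solution: e^(t)[K_1·v + K_2·(t·v + w)].
Applying x(0)=-3, y(0)=3 gives K_1=-3, K_2=-3.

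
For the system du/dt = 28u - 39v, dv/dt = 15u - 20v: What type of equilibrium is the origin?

A = [[28,-39],[15,-20]]; det(A-λI) = λ^2 - 8λ + 25.
λ = 4 ± 3i: positive real part.

unstable spiral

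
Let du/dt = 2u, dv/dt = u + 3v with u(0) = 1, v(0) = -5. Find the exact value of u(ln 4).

16

A = [[2,0],[1,3]]; eigenvalues λ = 3, 2.
Eigenvectors: (0,1) for λ=3, (-1,1) for λ=2.
From the initial condition, c_1 = -4, c_2 = -1.
u(ln 4) = (-4)(4^3)(0) + (-1)(4^2)(-1) = 16.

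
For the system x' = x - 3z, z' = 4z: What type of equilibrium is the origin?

unstable node

A = [[1,-3],[0,4]]; det(A-λI) = λ^2 - 5λ + 4.
λ = 4, 1: both positive.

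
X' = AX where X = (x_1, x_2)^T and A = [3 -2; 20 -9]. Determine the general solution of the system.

Coefficient matrix A = [[3, -2], [20, -9]].
Characteristic polynomial det(A - λI) = λ^2 + 6λ + 13 = 0.
Eigenvalues λ = -3 ± 2i (complex conjugate pair).
For λ=-3+2i: an eigenvector is (0,-1) - i(1,3) = (0 - i, -1 - 3i).
A real fundamental pair from Re and Im of e^((-3+2i)t)v: X_1 = e^(-3t)(cos(2t)·(0,-1) + sin(2t)·(1,3)), X_2 = e^(-3t)(sin(2t)·(0,-1) - cos(2t)·(1,3)).
General solution: C_1X_1 + C_2X_2.

x_1(t) = C_1e^(-3t)sin(2t) - C_2e^(-3t)cos(2t), x_2(t) = 3C_1e^(-3t)sin(2t) - C_1e^(-3t)cos(2t) - C_2e^(-3t)sin(2t) - 3C_2e^(-3t)cos(2t)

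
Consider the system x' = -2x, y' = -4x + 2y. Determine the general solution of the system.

Coefficient matrix A = [[-2, 0], [-4, 2]].
Characteristic polynomial det(A - λI) = λ^2 - 4 = 0.
Eigenvalues λ = -2, 2.
For λ=-2: (A-λI) row 2 is [-4, 4], so an eigenvector is (1, 1).
For λ=2: (A-λI) row 1 is [-4, 0], so an eigenvector is (0, -1).
General solution: c_1e^(-2t)(1,1) + c_2e^(2t)(0,-1).

x(t) = c_1e^(-2t), y(t) = c_1e^(-2t) - c_2e^(2t)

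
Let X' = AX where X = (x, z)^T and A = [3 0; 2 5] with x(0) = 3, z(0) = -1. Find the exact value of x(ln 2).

A = [[3,0],[2,5]]; eigenvalues λ = 3, 5.
Eigenvectors: (-1,1) for λ=3, (0,1) for λ=5.
From the initial condition, c_1 = -3, c_2 = 2.
x(ln 2) = (-3)(2^3)(-1) + (2)(2^5)(0) = 24.

24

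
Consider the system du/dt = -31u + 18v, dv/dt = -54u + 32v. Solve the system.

Coefficient matrix A = [[-31, 18], [-54, 32]].
Characteristic polynomial det(A - λI) = λ^2 - λ - 20 = 0.
Eigenvalues λ = -4, 5.
For λ=-4: (A-λI) row 1 is [-27, 18], so an eigenvector is (-2, -3).
For λ=5: (A-λI) row 1 is [-36, 18], so an eigenvector is (1, 2).
General solution: c_1e^(-4t)(-2,-3) + c_2e^(5t)(1,2).

u(t) = -2c_1e^(-4t) + c_2e^(5t), v(t) = -3c_1e^(-4t) + 2c_2e^(5t)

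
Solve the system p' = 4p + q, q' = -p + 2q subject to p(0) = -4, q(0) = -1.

p(t) = -5te^(3t) - 4e^(3t), q(t) = 5te^(3t) - e^(3t)

Coefficient matrix A = [[4, 1], [-1, 2]].
Characteristic polynomial det(A - λI) = λ^2 - 6λ + 9 = 0.
Single eigenvalue λ = 3 with algebraic multiplicity 2.
Eigenvector v = (1,-1); generalized eigenvector w with (A-λI)w=v is (3,-2).
General solution: e^(3t)[c_1·v + c_2·(t·v + w)].
Applying p(0)=-4, q(0)=-1 gives c_1=11, c_2=-5.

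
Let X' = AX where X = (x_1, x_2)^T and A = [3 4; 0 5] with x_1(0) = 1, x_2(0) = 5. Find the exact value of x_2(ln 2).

A = [[3,4],[0,5]]; eigenvalues λ = 3, 5.
Eigenvectors: (1,0) for λ=3, (-2,-1) for λ=5.
From the initial condition, c_1 = -9, c_2 = -5.
x_2(ln 2) = (-9)(2^3)(0) + (-5)(2^5)(-1) = 160.

160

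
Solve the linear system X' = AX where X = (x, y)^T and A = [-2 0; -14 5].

x(t) = c_1e^(-2t), y(t) = 2c_1e^(-2t) + c_2e^(5t)

Coefficient matrix A = [[-2, 0], [-14, 5]].
Characteristic polynomial det(A - λI) = λ^2 - 3λ - 10 = 0.
Eigenvalues λ = -2, 5.
For λ=-2: (A-λI) row 2 is [-14, 7], so an eigenvector is (1, 2).
For λ=5: (A-λI) row 1 is [-7, 0], so an eigenvector is (0, 1).
General solution: c_1e^(-2t)(1,2) + c_2e^(5t)(0,1).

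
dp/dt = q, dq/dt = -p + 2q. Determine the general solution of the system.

p(t) = c_1e^(t) + c_2te^(t) + c_2e^(t), q(t) = c_1e^(t) + c_2te^(t) + 2c_2e^(t)

Coefficient matrix A = [[0, 1], [-1, 2]].
Characteristic polynomial det(A - λI) = λ^2 - 2λ + 1 = 0.
Single eigenvalue λ = 1 with algebraic multiplicity 2.
Eigenvector v = (1,1); generalized eigenvector w with (A-λI)w=v is (1,2).
General solution: e^(t)[c_1·v + c_2·(t·v + w)].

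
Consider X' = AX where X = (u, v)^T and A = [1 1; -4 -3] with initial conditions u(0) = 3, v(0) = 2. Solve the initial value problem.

u(t) = 8te^(-t) + 3e^(-t), v(t) = -16te^(-t) + 2e^(-t)

Coefficient matrix A = [[1, 1], [-4, -3]].
Characteristic polynomial det(A - λI) = λ^2 + 2λ + 1 = 0.
Single eigenvalue λ = -1 with algebraic multiplicity 2.
Eigenvector v = (1,-2); generalized eigenvector w with (A-λI)w=v is (0,1).
General solution: e^(-t)[C_1·v + C_2·(t·v + w)].
Applying u(0)=3, v(0)=2 gives C_1=3, C_2=8.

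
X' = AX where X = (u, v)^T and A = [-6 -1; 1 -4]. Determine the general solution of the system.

u(t) = -K_1e^(-5t) - K_2te^(-5t) - 2K_2e^(-5t), v(t) = K_1e^(-5t) + K_2te^(-5t) + 3K_2e^(-5t)

Coefficient matrix A = [[-6, -1], [1, -4]].
Characteristic polynomial det(A - λI) = λ^2 + 10λ + 25 = 0.
Single eigenvalue λ = -5 with algebraic multiplicity 2.
Eigenvector v = (-1,1); generalized eigenvector w with (A-λI)w=v is (-2,3).
General solution: e^(-5t)[K_1·v + K_2·(t·v + w)].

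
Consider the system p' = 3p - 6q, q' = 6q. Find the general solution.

p(t) = -K_1e^(3t) - 2K_2e^(6t), q(t) = K_2e^(6t)

Coefficient matrix A = [[3, -6], [0, 6]].
Characteristic polynomial det(A - λI) = λ^2 - 9λ + 18 = 0.
Eigenvalues λ = 3, 6.
For λ=3: (A-λI) row 1 is [0, -6], so an eigenvector is (-1, 0).
For λ=6: (A-λI) row 1 is [-3, -6], so an eigenvector is (-2, 1).
General solution: K_1e^(3t)(-1,0) + K_2e^(6t)(-2,1).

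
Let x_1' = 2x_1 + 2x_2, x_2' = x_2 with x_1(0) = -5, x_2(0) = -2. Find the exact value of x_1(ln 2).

-28

A = [[2,2],[0,1]]; eigenvalues λ = 2, 1.
Eigenvectors: (1,0) for λ=2, (2,-1) for λ=1.
From the initial condition, c_1 = -9, c_2 = 2.
x_1(ln 2) = (-9)(2^2)(1) + (2)(2^1)(2) = -28.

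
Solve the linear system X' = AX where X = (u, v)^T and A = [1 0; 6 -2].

u(t) = -C_1e^(t), v(t) = -2C_1e^(t) + C_2e^(-2t)

Coefficient matrix A = [[1, 0], [6, -2]].
Characteristic polynomial det(A - λI) = λ^2 + λ - 2 = 0.
Eigenvalues λ = 1, -2.
For λ=1: (A-λI) row 2 is [6, -3], so an eigenvector is (-1, -2).
For λ=-2: (A-λI) row 1 is [3, 0], so an eigenvector is (0, 1).
General solution: C_1e^(t)(-1,-2) + C_2e^(-2t)(0,1).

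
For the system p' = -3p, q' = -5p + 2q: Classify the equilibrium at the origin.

A = [[-3,0],[-5,2]]; det(A-λI) = λ^2 + λ - 6.
λ = 2, -3: opposite signs.

saddle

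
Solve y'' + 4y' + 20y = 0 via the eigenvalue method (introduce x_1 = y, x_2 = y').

y(t) = C_1e^(-2t)cos(4t) + C_2e^(-2t)sin(4t)

Let x_1 = y, x_2 = y'. Then x_1' = x_2 and x_2' = -20x_1 - 4x_2.
A = [[0,1],[-20,-4]]; det(A-λI) = λ^2 + 4λ + 20.
Eigenvalues λ = -2 ± 4i.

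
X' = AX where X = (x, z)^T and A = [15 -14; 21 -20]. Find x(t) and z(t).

Coefficient matrix A = [[15, -14], [21, -20]].
Characteristic polynomial det(A - λI) = λ^2 + 5λ - 6 = 0.
Eigenvalues λ = 1, -6.
For λ=1: (A-λI) row 1 is [14, -14], so an eigenvector is (1, 1).
For λ=-6: (A-λI) row 1 is [21, -14], so an eigenvector is (-2, -3).
General solution: K_1e^(t)(1,1) + K_2e^(-6t)(-2,-3).

x(t) = K_1e^(t) - 2K_2e^(-6t), z(t) = K_1e^(t) - 3K_2e^(-6t)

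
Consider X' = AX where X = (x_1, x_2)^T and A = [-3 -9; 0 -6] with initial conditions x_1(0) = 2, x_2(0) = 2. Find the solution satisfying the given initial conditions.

x_1(t) = -4e^(-3t) + 6e^(-6t), x_2(t) = 2e^(-6t)

Coefficient matrix A = [[-3, -9], [0, -6]].
Characteristic polynomial det(A - λI) = λ^2 + 9λ + 18 = 0.
Eigenvalues λ = -3, -6.
For λ=-3: (A-λI) row 1 is [0, -9], so an eigenvector is (-1, 0).
For λ=-6: (A-λI) row 1 is [3, -9], so an eigenvector is (3, 1).
General solution: c_1e^(-3t)(-1,0) + c_2e^(-6t)(3,1).
Applying x_1(0)=2, x_2(0)=2 gives c_1=4, c_2=2.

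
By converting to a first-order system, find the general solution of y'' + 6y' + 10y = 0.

Let x_1 = y, x_2 = y'. Then x_1' = x_2 and x_2' = -10x_1 - 6x_2.
A = [[0,1],[-10,-6]]; det(A-λI) = λ^2 + 6λ + 10.
Eigenvalues λ = -3 ± i.

y(t) = c_1e^(-3t)cos(t) + c_2e^(-3t)sin(t)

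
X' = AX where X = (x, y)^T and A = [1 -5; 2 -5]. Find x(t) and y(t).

Coefficient matrix A = [[1, -5], [2, -5]].
Characteristic polynomial det(A - λI) = λ^2 + 4λ + 5 = 0.
Eigenvalues λ = -2 ± i (complex conjugate pair).
For λ=-2+i: an eigenvector is (-1,-1) - i(2,1) = (-1 - 2i, -1 - i).
A real fundamental pair from Re and Im of e^((-2+i)t)v: X_1 = e^(-2t)(cos(t)·(-1,-1) + sin(t)·(2,1)), X_2 = e^(-2t)(sin(t)·(-1,-1) - cos(t)·(2,1)).
General solution: c_1X_1 + c_2X_2.

x(t) = 2c_1e^(-2t)sin(t) - c_1e^(-2t)cos(t) - c_2e^(-2t)sin(t) - 2c_2e^(-2t)cos(t), y(t) = c_1e^(-2t)sin(t) - c_1e^(-2t)cos(t) - c_2e^(-2t)sin(t) - c_2e^(-2t)cos(t)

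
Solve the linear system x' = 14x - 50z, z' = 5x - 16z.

x(t) = -c_1e^(-t)sin(5t) + 3c_1e^(-t)cos(5t) + 3c_2e^(-t)sin(5t) + c_2e^(-t)cos(5t), z(t) = c_1e^(-t)cos(5t) + c_2e^(-t)sin(5t)

Coefficient matrix A = [[14, -50], [5, -16]].
Characteristic polynomial det(A - λI) = λ^2 + 2λ + 26 = 0.
Eigenvalues λ = -1 ± 5i (complex conjugate pair).
For λ=-1+5i: an eigenvector is (3,1) - i(-1,0) = (3 + i, 1).
A real fundamental pair from Re and Im of e^((-1+5i)t)v: X_1 = e^(-t)(cos(5t)·(3,1) + sin(5t)·(-1,0)), X_2 = e^(-t)(sin(5t)·(3,1) - cos(5t)·(-1,0)).
General solution: c_1X_1 + c_2X_2.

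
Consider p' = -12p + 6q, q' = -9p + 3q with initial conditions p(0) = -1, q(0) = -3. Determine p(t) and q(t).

p(t) = -4e^(-3t) + 3e^(-6t), q(t) = -6e^(-3t) + 3e^(-6t)

Coefficient matrix A = [[-12, 6], [-9, 3]].
Characteristic polynomial det(A - λI) = λ^2 + 9λ + 18 = 0.
Eigenvalues λ = -6, -3.
For λ=-6: (A-λI) row 1 is [-6, 6], so an eigenvector is (1, 1).
For λ=-3: (A-λI) row 1 is [-9, 6], so an eigenvector is (2, 3).
General solution: c_1e^(-6t)(1,1) + c_2e^(-3t)(2,3).
Applying p(0)=-1, q(0)=-3 gives c_1=3, c_2=-2.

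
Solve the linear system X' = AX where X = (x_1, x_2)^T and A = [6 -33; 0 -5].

Coefficient matrix A = [[6, -33], [0, -5]].
Characteristic polynomial det(A - λI) = λ^2 - λ - 30 = 0.
Eigenvalues λ = 6, -5.
For λ=6: (A-λI) row 1 is [0, -33], so an eigenvector is (-1, 0).
For λ=-5: (A-λI) row 1 is [11, -33], so an eigenvector is (-3, -1).
General solution: C_1e^(6t)(-1,0) + C_2e^(-5t)(-3,-1).

x_1(t) = -C_1e^(6t) - 3C_2e^(-5t), x_2(t) = -C_2e^(-5t)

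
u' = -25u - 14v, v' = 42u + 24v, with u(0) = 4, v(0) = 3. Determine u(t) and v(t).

Coefficient matrix A = [[-25, -14], [42, 24]].
Characteristic polynomial det(A - λI) = λ^2 + λ - 12 = 0.
Eigenvalues λ = 3, -4.
For λ=3: (A-λI) row 1 is [-28, -14], so an eigenvector is (1, -2).
For λ=-4: (A-λI) row 1 is [-21, -14], so an eigenvector is (2, -3).
General solution: K_1e^(3t)(1,-2) + K_2e^(-4t)(2,-3).
Applying u(0)=4, v(0)=3 gives K_1=-18, K_2=11.

u(t) = -18e^(3t) + 22e^(-4t), v(t) = 36e^(3t) - 33e^(-4t)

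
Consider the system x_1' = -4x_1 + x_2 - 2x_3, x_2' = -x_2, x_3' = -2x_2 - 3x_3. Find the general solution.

x_1(t) = -2K_1e^(-3t) + K_2e^(-t) + K_3e^(-4t), x_2(t) = K_2e^(-t), x_3(t) = K_1e^(-3t) - K_2e^(-t)

Coefficient matrix A = [[-4, 1, -2], [0, -1, 0], [0, -2, -3]].
det(A - λI) = 0 gives eigenvalues λ = -3, -1, -4.
For λ=-3: eigenvector (-2,0,1).
For λ=-1: eigenvector (1,1,-1).
For λ=-4: eigenvector (1,0,0).
General solution: K_1e^(-3t)(-2,0,1) + K_2e^(-t)(1,1,-1) + K_3e^(-4t)(1,0,0).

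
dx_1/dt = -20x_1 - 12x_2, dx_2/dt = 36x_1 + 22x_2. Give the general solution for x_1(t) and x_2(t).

x_1(t) = 2K_1e^(-2t) + K_2e^(4t), x_2(t) = -3K_1e^(-2t) - 2K_2e^(4t)

Coefficient matrix A = [[-20, -12], [36, 22]].
Characteristic polynomial det(A - λI) = λ^2 - 2λ - 8 = 0.
Eigenvalues λ = -2, 4.
For λ=-2: (A-λI) row 1 is [-18, -12], so an eigenvector is (2, -3).
For λ=4: (A-λI) row 1 is [-24, -12], so an eigenvector is (1, -2).
General solution: K_1e^(-2t)(2,-3) + K_2e^(4t)(1,-2).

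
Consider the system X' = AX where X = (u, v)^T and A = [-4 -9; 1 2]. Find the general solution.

Coefficient matrix A = [[-4, -9], [1, 2]].
Characteristic polynomial det(A - λI) = λ^2 + 2λ + 1 = 0.
Single eigenvalue λ = -1 with algebraic multiplicity 2.
Eigenvector v = (-3,1); generalized eigenvector w with (A-λI)w=v is (-2,1).
General solution: e^(-t)[K_1·v + K_2·(t·v + w)].

u(t) = -3K_1e^(-t) - 3K_2te^(-t) - 2K_2e^(-t), v(t) = K_1e^(-t) + K_2te^(-t) + K_2e^(-t)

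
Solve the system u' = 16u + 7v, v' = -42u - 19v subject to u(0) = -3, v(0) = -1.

u(t) = -10e^(2t) + 7e^(-5t), v(t) = 20e^(2t) - 21e^(-5t)

Coefficient matrix A = [[16, 7], [-42, -19]].
Characteristic polynomial det(A - λI) = λ^2 + 3λ - 10 = 0.
Eigenvalues λ = -5, 2.
For λ=-5: (A-λI) row 1 is [21, 7], so an eigenvector is (1, -3).
For λ=2: (A-λI) row 1 is [14, 7], so an eigenvector is (1, -2).
General solution: K_1e^(-5t)(1,-3) + K_2e^(2t)(1,-2).
Applying u(0)=-3, v(0)=-1 gives K_1=7, K_2=-10.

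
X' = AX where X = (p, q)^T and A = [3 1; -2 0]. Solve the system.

Coefficient matrix A = [[3, 1], [-2, 0]].
Characteristic polynomial det(A - λI) = λ^2 - 3λ + 2 = 0.
Eigenvalues λ = 2, 1.
For λ=2: (A-λI) row 1 is [1, 1], so an eigenvector is (-1, 1).
For λ=1: (A-λI) row 1 is [2, 1], so an eigenvector is (-1, 2).
General solution: c_1e^(2t)(-1,1) + c_2e^(t)(-1,2).

p(t) = -c_1e^(2t) - c_2e^(t), q(t) = c_1e^(2t) + 2c_2e^(t)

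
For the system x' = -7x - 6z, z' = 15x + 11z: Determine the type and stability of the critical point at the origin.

unstable spiral

A = [[-7,-6],[15,11]]; det(A-λI) = λ^2 - 4λ + 13.
λ = 2 ± 3i: positive real part.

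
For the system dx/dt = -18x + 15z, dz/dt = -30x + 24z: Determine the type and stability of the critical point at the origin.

unstable spiral

A = [[-18,15],[-30,24]]; det(A-λI) = λ^2 - 6λ + 18.
λ = 3 ± 3i: positive real part.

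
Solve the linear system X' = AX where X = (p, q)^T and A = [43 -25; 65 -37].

p(t) = c_1e^(3t)sin(5t) + 2c_1e^(3t)cos(5t) + 2c_2e^(3t)sin(5t) - c_2e^(3t)cos(5t), q(t) = 2c_1e^(3t)sin(5t) + 3c_1e^(3t)cos(5t) + 3c_2e^(3t)sin(5t) - 2c_2e^(3t)cos(5t)

Coefficient matrix A = [[43, -25], [65, -37]].
Characteristic polynomial det(A - λI) = λ^2 - 6λ + 34 = 0.
Eigenvalues λ = 3 ± 5i (complex conjugate pair).
For λ=3+5i: an eigenvector is (2,3) - i(1,2) = (2 - i, 3 - 2i).
A real fundamental pair from Re and Im of e^((3+5i)t)v: X_1 = e^(3t)(cos(5t)·(2,3) + sin(5t)·(1,2)), X_2 = e^(3t)(sin(5t)·(2,3) - cos(5t)·(1,2)).
General solution: c_1X_1 + c_2X_2.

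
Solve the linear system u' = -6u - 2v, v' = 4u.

u(t) = c_1e^(-2t) - c_2e^(-4t), v(t) = -2c_1e^(-2t) + c_2e^(-4t)

Coefficient matrix A = [[-6, -2], [4, 0]].
Characteristic polynomial det(A - λI) = λ^2 + 6λ + 8 = 0.
Eigenvalues λ = -2, -4.
For λ=-2: (A-λI) row 1 is [-4, -2], so an eigenvector is (1, -2).
For λ=-4: (A-λI) row 1 is [-2, -2], so an eigenvector is (-1, 1).
General solution: c_1e^(-2t)(1,-2) + c_2e^(-4t)(-1,1).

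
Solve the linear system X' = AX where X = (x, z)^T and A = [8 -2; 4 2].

x(t) = -K_1e^(4t) - K_2e^(6t), z(t) = -2K_1e^(4t) - K_2e^(6t)

Coefficient matrix A = [[8, -2], [4, 2]].
Characteristic polynomial det(A - λI) = λ^2 - 10λ + 24 = 0.
Eigenvalues λ = 4, 6.
For λ=4: (A-λI) row 1 is [4, -2], so an eigenvector is (-1, -2).
For λ=6: (A-λI) row 1 is [2, -2], so an eigenvector is (-1, -1).
General solution: K_1e^(4t)(-1,-2) + K_2e^(6t)(-1,-1).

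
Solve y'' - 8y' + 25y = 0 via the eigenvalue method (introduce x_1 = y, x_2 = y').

Let x_1 = y, x_2 = y'. Then x_1' = x_2 and x_2' = -25x_1 + 8x_2.
A = [[0,1],[-25,8]]; det(A-λI) = λ^2 - 8λ + 25.
Eigenvalues λ = 4 ± 3i.

y(t) = K_1e^(4t)cos(3t) + K_2e^(4t)sin(3t)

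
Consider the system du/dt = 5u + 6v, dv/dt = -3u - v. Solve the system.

u(t) = -c_1e^(2t)sin(3t) - c_1e^(2t)cos(3t) - c_2e^(2t)sin(3t) + c_2e^(2t)cos(3t), v(t) = c_1e^(2t)sin(3t) - c_2e^(2t)cos(3t)

Coefficient matrix A = [[5, 6], [-3, -1]].
Characteristic polynomial det(A - λI) = λ^2 - 4λ + 13 = 0.
Eigenvalues λ = 2 ± 3i (complex conjugate pair).
For λ=2+3i: an eigenvector is (-1,0) - i(-1,1) = (-1 + i, 0 - i).
A real fundamental pair from Re and Im of e^((2+3i)t)v: X_1 = e^(2t)(cos(3t)·(-1,0) + sin(3t)·(-1,1)), X_2 = e^(2t)(sin(3t)·(-1,0) - cos(3t)·(-1,1)).
General solution: c_1X_1 + c_2X_2.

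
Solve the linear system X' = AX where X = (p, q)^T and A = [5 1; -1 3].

Coefficient matrix A = [[5, 1], [-1, 3]].
Characteristic polynomial det(A - λI) = λ^2 - 8λ + 16 = 0.
Single eigenvalue λ = 4 with algebraic multiplicity 2.
Eigenvector v = (1,-1); generalized eigenvector w with (A-λI)w=v is (3,-2).
General solution: e^(4t)[K_1·v + K_2·(t·v + w)].

p(t) = K_1e^(4t) + K_2te^(4t) + 3K_2e^(4t), q(t) = -K_1e^(4t) - K_2te^(4t) - 2K_2e^(4t)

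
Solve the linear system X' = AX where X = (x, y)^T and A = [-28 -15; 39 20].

Coefficient matrix A = [[-28, -15], [39, 20]].
Characteristic polynomial det(A - λI) = λ^2 + 8λ + 25 = 0.
Eigenvalues λ = -4 ± 3i (complex conjugate pair).
For λ=-4+3i: an eigenvector is (2,-3) - i(-1,2) = (2 + i, -3 - 2i).
A real fundamental pair from Re and Im of e^((-4+3i)t)v: X_1 = e^(-4t)(cos(3t)·(2,-3) + sin(3t)·(-1,2)), X_2 = e^(-4t)(sin(3t)·(2,-3) - cos(3t)·(-1,2)).
General solution: c_1X_1 + c_2X_2.

x(t) = -c_1e^(-4t)sin(3t) + 2c_1e^(-4t)cos(3t) + 2c_2e^(-4t)sin(3t) + c_2e^(-4t)cos(3t), y(t) = 2c_1e^(-4t)sin(3t) - 3c_1e^(-4t)cos(3t) - 3c_2e^(-4t)sin(3t) - 2c_2e^(-4t)cos(3t)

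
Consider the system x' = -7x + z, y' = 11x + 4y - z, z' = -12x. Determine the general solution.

x(t) = C_1e^(-4t) + C_3e^(-3t), y(t) = -C_1e^(-4t) + C_2e^(4t) - C_3e^(-3t), z(t) = 3C_1e^(-4t) + 4C_3e^(-3t)

Coefficient matrix A = [[-7, 0, 1], [11, 4, -1], [-12, 0, 0]].
det(A - λI) = 0 gives eigenvalues λ = -4, 4, -3.
For λ=-4: eigenvector (1,-1,3).
For λ=4: eigenvector (0,1,0).
For λ=-3: eigenvector (1,-1,4).
General solution: C_1e^(-4t)(1,-1,3) + C_2e^(4t)(0,1,0) + C_3e^(-3t)(1,-1,4).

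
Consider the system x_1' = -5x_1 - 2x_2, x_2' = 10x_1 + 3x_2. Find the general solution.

x_1(t) = C_1e^(-t)sin(2t) - C_2e^(-t)cos(2t), x_2(t) = -2C_1e^(-t)sin(2t) - C_1e^(-t)cos(2t) - C_2e^(-t)sin(2t) + 2C_2e^(-t)cos(2t)

Coefficient matrix A = [[-5, -2], [10, 3]].
Characteristic polynomial det(A - λI) = λ^2 + 2λ + 5 = 0.
Eigenvalues λ = -1 ± 2i (complex conjugate pair).
For λ=-1+2i: an eigenvector is (0,-1) - i(1,-2) = (0 - i, -1 + 2i).
A real fundamental pair from Re and Im of e^((-1+2i)t)v: X_1 = e^(-t)(cos(2t)·(0,-1) + sin(2t)·(1,-2)), X_2 = e^(-t)(sin(2t)·(0,-1) - cos(2t)·(1,-2)).
General solution: C_1X_1 + C_2X_2.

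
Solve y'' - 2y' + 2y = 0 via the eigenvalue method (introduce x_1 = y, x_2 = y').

Let x_1 = y, x_2 = y'. Then x_1' = x_2 and x_2' = -2x_1 + 2x_2.
A = [[0,1],[-2,2]]; det(A-λI) = λ^2 - 2λ + 2.
Eigenvalues λ = 1 ± i.

y(t) = K_1e^(t)cos(t) + K_2e^(t)sin(t)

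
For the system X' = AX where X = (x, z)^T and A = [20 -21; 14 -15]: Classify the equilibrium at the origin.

A = [[20,-21],[14,-15]]; det(A-λI) = λ^2 - 5λ - 6.
λ = -1, 6: opposite signs.

saddle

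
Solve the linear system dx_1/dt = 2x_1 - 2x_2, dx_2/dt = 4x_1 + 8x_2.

x_1(t) = c_1e^(4t) - c_2e^(6t), x_2(t) = -c_1e^(4t) + 2c_2e^(6t)

Coefficient matrix A = [[2, -2], [4, 8]].
Characteristic polynomial det(A - λI) = λ^2 - 10λ + 24 = 0.
Eigenvalues λ = 4, 6.
For λ=4: (A-λI) row 1 is [-2, -2], so an eigenvector is (1, -1).
For λ=6: (A-λI) row 1 is [-4, -2], so an eigenvector is (-1, 2).
General solution: c_1e^(4t)(1,-1) + c_2e^(6t)(-1,2).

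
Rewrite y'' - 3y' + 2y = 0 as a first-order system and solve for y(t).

Let x_1 = y, x_2 = y'. Then x_1' = x_2 and x_2' = -2x_1 + 3x_2.
A = [[0,1],[-2,3]]; det(A-λI) = λ^2 - 3λ + 2.
Eigenvalues λ = 1, 2 with eigenvectors (1,1), (1,2).

y(t) = c_1e^(t) + c_2e^(2t)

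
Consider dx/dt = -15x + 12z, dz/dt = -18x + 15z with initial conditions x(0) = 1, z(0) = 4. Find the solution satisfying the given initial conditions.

x(t) = 6e^(3t) - 5e^(-3t), z(t) = 9e^(3t) - 5e^(-3t)

Coefficient matrix A = [[-15, 12], [-18, 15]].
Characteristic polynomial det(A - λI) = λ^2 - 9 = 0.
Eigenvalues λ = 3, -3.
For λ=3: (A-λI) row 1 is [-18, 12], so an eigenvector is (2, 3).
For λ=-3: (A-λI) row 1 is [-12, 12], so an eigenvector is (-1, -1).
General solution: c_1e^(3t)(2,3) + c_2e^(-3t)(-1,-1).
Applying x(0)=1, z(0)=4 gives c_1=3, c_2=5.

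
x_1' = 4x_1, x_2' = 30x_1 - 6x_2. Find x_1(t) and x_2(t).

x_1(t) = c_2e^(4t), x_2(t) = c_1e^(-6t) + 3c_2e^(4t)

Coefficient matrix A = [[4, 0], [30, -6]].
Characteristic polynomial det(A - λI) = λ^2 + 2λ - 24 = 0.
Eigenvalues λ = -6, 4.
For λ=-6: (A-λI) row 1 is [10, 0], so an eigenvector is (0, 1).
For λ=4: (A-λI) row 2 is [30, -10], so an eigenvector is (1, 3).
General solution: c_1e^(-6t)(0,1) + c_2e^(4t)(1,3).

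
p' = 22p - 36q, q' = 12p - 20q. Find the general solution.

Coefficient matrix A = [[22, -36], [12, -20]].
Characteristic polynomial det(A - λI) = λ^2 - 2λ - 8 = 0.
Eigenvalues λ = -2, 4.
For λ=-2: (A-λI) row 1 is [24, -36], so an eigenvector is (3, 2).
For λ=4: (A-λI) row 1 is [18, -36], so an eigenvector is (2, 1).
General solution: c_1e^(-2t)(3,2) + c_2e^(4t)(2,1).

p(t) = 3c_1e^(-2t) + 2c_2e^(4t), q(t) = 2c_1e^(-2t) + c_2e^(4t)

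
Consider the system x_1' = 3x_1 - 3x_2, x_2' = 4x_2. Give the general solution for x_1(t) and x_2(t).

Coefficient matrix A = [[3, -3], [0, 4]].
Characteristic polynomial det(A - λI) = λ^2 - 7λ + 12 = 0.
Eigenvalues λ = 4, 3.
For λ=4: (A-λI) row 1 is [-1, -3], so an eigenvector is (-3, 1).
For λ=3: (A-λI) row 1 is [0, -3], so an eigenvector is (-1, 0).
General solution: C_1e^(4t)(-3,1) + C_2e^(3t)(-1,0).

x_1(t) = -3C_1e^(4t) - C_2e^(3t), x_2(t) = C_1e^(4t)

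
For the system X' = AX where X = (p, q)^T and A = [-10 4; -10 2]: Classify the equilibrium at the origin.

A = [[-10,4],[-10,2]]; det(A-λI) = λ^2 + 8λ + 20.
λ = -4 ± 2i: negative real part.

stable spiral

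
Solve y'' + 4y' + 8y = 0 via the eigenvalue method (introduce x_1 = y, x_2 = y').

y(t) = c_1e^(-2t)cos(2t) + c_2e^(-2t)sin(2t)

Let x_1 = y, x_2 = y'. Then x_1' = x_2 and x_2' = -8x_1 - 4x_2.
A = [[0,1],[-8,-4]]; det(A-λI) = λ^2 + 4λ + 8.
Eigenvalues λ = -2 ± 2i.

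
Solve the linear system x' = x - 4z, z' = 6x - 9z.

x(t) = c_1e^(-3t) - 2c_2e^(-5t), z(t) = c_1e^(-3t) - 3c_2e^(-5t)

Coefficient matrix A = [[1, -4], [6, -9]].
Characteristic polynomial det(A - λI) = λ^2 + 8λ + 15 = 0.
Eigenvalues λ = -3, -5.
For λ=-3: (A-λI) row 1 is [4, -4], so an eigenvector is (1, 1).
For λ=-5: (A-λI) row 1 is [6, -4], so an eigenvector is (-2, -3).
General solution: c_1e^(-3t)(1,1) + c_2e^(-5t)(-2,-3).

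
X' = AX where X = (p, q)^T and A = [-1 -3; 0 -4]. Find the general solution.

p(t) = -K_1e^(-4t) + K_2e^(-t), q(t) = -K_1e^(-4t)

Coefficient matrix A = [[-1, -3], [0, -4]].
Characteristic polynomial det(A - λI) = λ^2 + 5λ + 4 = 0.
Eigenvalues λ = -4, -1.
For λ=-4: (A-λI) row 1 is [3, -3], so an eigenvector is (-1, -1).
For λ=-1: (A-λI) row 1 is [0, -3], so an eigenvector is (1, 0).
General solution: K_1e^(-4t)(-1,-1) + K_2e^(-t)(1,0).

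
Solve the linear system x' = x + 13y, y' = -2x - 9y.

x(t) = 2C_1e^(-4t)sin(t) + 3C_1e^(-4t)cos(t) + 3C_2e^(-4t)sin(t) - 2C_2e^(-4t)cos(t), y(t) = -C_1e^(-4t)sin(t) - C_1e^(-4t)cos(t) - C_2e^(-4t)sin(t) + C_2e^(-4t)cos(t)

Coefficient matrix A = [[1, 13], [-2, -9]].
Characteristic polynomial det(A - λI) = λ^2 + 8λ + 17 = 0.
Eigenvalues λ = -4 ± i (complex conjugate pair).
For λ=-4+i: an eigenvector is (3,-1) - i(2,-1) = (3 - 2i, -1 + i).
A real fundamental pair from Re and Im of e^((-4+i)t)v: X_1 = e^(-4t)(cos(t)·(3,-1) + sin(t)·(2,-1)), X_2 = e^(-4t)(sin(t)·(3,-1) - cos(t)·(2,-1)).
General solution: C_1X_1 + C_2X_2.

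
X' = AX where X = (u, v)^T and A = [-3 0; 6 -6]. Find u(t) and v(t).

Coefficient matrix A = [[-3, 0], [6, -6]].
Characteristic polynomial det(A - λI) = λ^2 + 9λ + 18 = 0.
Eigenvalues λ = -6, -3.
For λ=-6: (A-λI) row 1 is [3, 0], so an eigenvector is (0, -1).
For λ=-3: (A-λI) row 2 is [6, -3], so an eigenvector is (-1, -2).
General solution: K_1e^(-6t)(0,-1) + K_2e^(-3t)(-1,-2).

u(t) = -K_2e^(-3t), v(t) = -K_1e^(-6t) - 2K_2e^(-3t)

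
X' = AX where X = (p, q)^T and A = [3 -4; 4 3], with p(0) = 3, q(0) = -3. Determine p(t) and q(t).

Coefficient matrix A = [[3, -4], [4, 3]].
Characteristic polynomial det(A - λI) = λ^2 - 6λ + 25 = 0.
Eigenvalues λ = 3 ± 4i (complex conjugate pair).
For λ=3+4i: an eigenvector is (0,-1) - i(1,0) = (0 - i, -1).
A real fundamental pair from Re and Im of e^((3+4i)t)v: X_1 = e^(3t)(cos(4t)·(0,-1) + sin(4t)·(1,0)), X_2 = e^(3t)(sin(4t)·(0,-1) - cos(4t)·(1,0)).
General solution: K_1X_1 + K_2X_2.
Applying p(0)=3, q(0)=-3 gives K_1=3, K_2=-3.

p(t) = 3e^(3t)sin(4t) + 3e^(3t)cos(4t), q(t) = 3e^(3t)sin(4t) - 3e^(3t)cos(4t)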